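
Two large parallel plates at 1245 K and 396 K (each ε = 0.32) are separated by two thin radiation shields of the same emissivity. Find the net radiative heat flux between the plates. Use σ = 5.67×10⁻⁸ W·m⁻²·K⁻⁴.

q ≈ 8560 W/m²

Each of the 3 gaps contributes resistance (2/ε − 1) = 2/0.32 − 1 = 5.250; total = 15.75.
q = σ(T₁⁴ − T₂⁴) / 15.75 = 5.67×10⁻⁸ × 2.38×10^12 / 15.75 = 8560 W/m².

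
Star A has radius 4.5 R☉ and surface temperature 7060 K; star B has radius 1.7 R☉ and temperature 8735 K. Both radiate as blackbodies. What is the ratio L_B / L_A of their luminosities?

L_B/L_A ≈ 0.334

L = 4πR²σT⁴ ∝ R²T⁴, so L_B/L_A = (1.7/4.5)² × (8735/7060)⁴ = 0.143 × 2.34 = 0.334.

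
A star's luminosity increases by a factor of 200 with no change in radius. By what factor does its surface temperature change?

factor ≈ 3.76

P ∝ T⁴ ⇒ T ∝ P^(1/4), so T scales by (200)^(1/4) = 3.76.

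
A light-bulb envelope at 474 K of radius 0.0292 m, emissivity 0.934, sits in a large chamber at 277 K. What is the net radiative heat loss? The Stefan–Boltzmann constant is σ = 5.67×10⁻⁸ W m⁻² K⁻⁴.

Q ≈ 25.3 W

A = 4πr² = 4π × (0.0292)² = 0.0107 m².
Q = εσA(T⁴ − T_s⁴). T⁴ − T_s⁴ = (474)⁴ − (277)⁴ = 5.05×10^10 − 5.89×10^9 = 4.46×10^10 K⁴.
Q = 0.934 × 5.67×10⁻⁸ × 0.0107 × 4.46×10^10 = 25.3 W.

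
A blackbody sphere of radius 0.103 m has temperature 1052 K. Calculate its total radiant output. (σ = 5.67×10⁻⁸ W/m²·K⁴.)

A = 4πr² = 4π × (0.103)² = 0.133 m².
P = σAT⁴ = 5.67×10⁻⁸ × 0.133 × (1052)⁴ = 5.67×10⁻⁸ × 0.133 × 1.22×10^12.
P = 9260 W.

P ≈ 9260 W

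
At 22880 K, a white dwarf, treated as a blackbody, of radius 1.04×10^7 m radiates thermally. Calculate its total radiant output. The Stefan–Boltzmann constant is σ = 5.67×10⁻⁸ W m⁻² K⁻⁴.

P ≈ 2.11×10^25 W

A = 4πr² = 4π × (1.04×10^7)² = 1.36×10^15 m².
P = σAT⁴ = 5.67×10⁻⁸ × 1.36×10^15 × (22880)⁴ = 5.67×10⁻⁸ × 1.36×10^15 × 2.74×10^17.
P = 2.11×10^25 W.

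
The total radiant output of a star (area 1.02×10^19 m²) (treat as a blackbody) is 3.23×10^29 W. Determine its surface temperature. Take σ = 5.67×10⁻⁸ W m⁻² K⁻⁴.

T ≈ 27300 K

From P = σAT⁴, T = (P / σA)^(1/4) = (3.23×10^29 / (5.67×10⁻⁸ × 1.02×10^19))^(1/4).
T = (5.58×10^17)^(1/4) = 27300 K.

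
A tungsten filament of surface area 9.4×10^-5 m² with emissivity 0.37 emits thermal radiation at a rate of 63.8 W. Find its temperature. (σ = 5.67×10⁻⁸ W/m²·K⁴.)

T ≈ 2380 K

From P = εσAT⁴, T = (P / εσA)^(1/4) = (63.8 / (0.37 × 5.67×10⁻⁸ × 9.40×10^-5))^(1/4).
T = (3.24×10^13)^(1/4) = 2380 K.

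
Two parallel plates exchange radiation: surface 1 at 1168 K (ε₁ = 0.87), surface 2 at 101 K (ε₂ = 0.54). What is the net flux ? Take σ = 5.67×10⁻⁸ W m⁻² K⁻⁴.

For two large parallel gray plates, q = σ(T₁⁴ − T₂⁴) / (1/ε₁ + 1/ε₂ − 1).
1/ε₁ + 1/ε₂ − 1 = 1/0.87 + 1/0.54 − 1 = 2.001.
T₁⁴ − T₂⁴ = 1.86×10^12 − 1.04×10^8 = 1.86×10^12 K⁴.
q = 5.67×10⁻⁸ × 1.86×10^12 / 2.001 = 52700 W/m².

q ≈ 52700 W/m²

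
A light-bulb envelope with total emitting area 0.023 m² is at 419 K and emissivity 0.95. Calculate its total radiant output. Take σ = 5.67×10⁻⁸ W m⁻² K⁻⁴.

P = εσAT⁴ = 0.95 × 5.67×10⁻⁸ × 0.0230 × (419)⁴ = 0.95 × 5.67×10⁻⁸ × 0.0230 × 3.08×10^10.
P = 38.2 W.

P ≈ 38.2 W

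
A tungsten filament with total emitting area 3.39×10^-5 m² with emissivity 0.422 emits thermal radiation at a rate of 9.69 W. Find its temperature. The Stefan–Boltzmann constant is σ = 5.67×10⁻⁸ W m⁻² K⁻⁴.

T ≈ 1860 K

From P = εσAT⁴, T = (P / εσA)^(1/4) = (9.69 / (0.422 × 5.67×10⁻⁸ × 3.39×10^-5))^(1/4).
T = (1.19×10^13)^(1/4) = 1860 K.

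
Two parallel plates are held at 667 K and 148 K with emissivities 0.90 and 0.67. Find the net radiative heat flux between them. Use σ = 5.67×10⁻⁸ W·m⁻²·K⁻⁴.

q ≈ 6980 W/m²

For two large parallel gray plates, q = σ(T₁⁴ − T₂⁴) / (1/ε₁ + 1/ε₂ − 1).
1/ε₁ + 1/ε₂ − 1 = 1/0.90 + 1/0.67 − 1 = 1.604.
T₁⁴ − T₂⁴ = 1.98×10^11 − 4.80×10^8 = 1.97×10^11 K⁴.
q = 5.67×10⁻⁸ × 1.97×10^11 / 1.604 = 6980 W/m².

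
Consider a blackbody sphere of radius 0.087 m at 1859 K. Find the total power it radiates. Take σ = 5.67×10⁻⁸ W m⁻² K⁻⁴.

P ≈ 64400 W

A = 4πr² = 4π × (0.087)² = 0.0951 m².
P = σAT⁴ = 5.67×10⁻⁸ × 0.0951 × (1859)⁴ = 5.67×10⁻⁸ × 0.0951 × 1.19×10^13.
P = 64400 W.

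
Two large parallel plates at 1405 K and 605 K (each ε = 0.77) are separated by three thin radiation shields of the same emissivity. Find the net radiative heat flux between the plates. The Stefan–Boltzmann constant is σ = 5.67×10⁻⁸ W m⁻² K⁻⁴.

Each of the 4 gaps contributes resistance (2/ε − 1) = 2/0.77 − 1 = 1.597; total = 6.390.
q = σ(T₁⁴ − T₂⁴) / 6.390 = 5.67×10⁻⁸ × 3.76×10^12 / 6.390 = 33400 W/m².

q ≈ 33400 W/m²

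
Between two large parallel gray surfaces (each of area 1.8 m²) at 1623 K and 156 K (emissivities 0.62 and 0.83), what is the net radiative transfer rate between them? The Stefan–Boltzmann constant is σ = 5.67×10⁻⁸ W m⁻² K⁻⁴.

Q ≈ 3.90×10^5 W

For two large parallel gray plates, q = σ(T₁⁴ − T₂⁴) / (1/ε₁ + 1/ε₂ − 1).
1/ε₁ + 1/ε₂ − 1 = 1/0.62 + 1/0.83 − 1 = 1.818.
T₁⁴ − T₂⁴ = 6.94×10^12 − 5.92×10^8 = 6.94×10^12 K⁴.
q = 5.67×10⁻⁸ × 6.94×10^12 / 1.818 = 2.16×10^5 W/m².
Q = q·A = 2.16×10^5 × 1.8 = 3.90×10^5 W.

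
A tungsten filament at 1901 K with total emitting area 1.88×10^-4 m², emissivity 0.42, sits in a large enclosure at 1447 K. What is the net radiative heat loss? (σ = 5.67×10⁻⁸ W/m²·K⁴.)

Q ≈ 38.8 W

Q = εσA(T⁴ − T_s⁴). T⁴ − T_s⁴ = (1901)⁴ − (1447)⁴ = 1.31×10^13 − 4.38×10^12 = 8.68×10^12 K⁴.
Q = 0.42 × 5.67×10⁻⁸ × 1.88×10^-4 × 8.68×10^12 = 38.8 W.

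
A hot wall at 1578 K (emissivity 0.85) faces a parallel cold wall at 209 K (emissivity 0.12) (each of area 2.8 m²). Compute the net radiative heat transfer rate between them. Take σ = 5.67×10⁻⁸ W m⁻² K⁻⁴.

For two large parallel gray plates, q = σ(T₁⁴ − T₂⁴) / (1/ε₁ + 1/ε₂ − 1).
1/ε₁ + 1/ε₂ − 1 = 1/0.85 + 1/0.12 − 1 = 8.510.
T₁⁴ − T₂⁴ = 6.20×10^12 − 1.91×10^9 = 6.20×10^12 K⁴.
q = 5.67×10⁻⁸ × 6.20×10^12 / 8.510 = 41300 W/m².
Q = q·A = 41300 × 2.8 = 1.16×10^5 W.

Q ≈ 1.16×10^5 W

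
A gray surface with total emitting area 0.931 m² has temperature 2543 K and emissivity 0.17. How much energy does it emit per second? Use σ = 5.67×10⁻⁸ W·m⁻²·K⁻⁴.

P = εσAT⁴ = 0.17 × 5.67×10⁻⁸ × 0.931 × (2543)⁴ = 0.17 × 5.67×10⁻⁸ × 0.931 × 4.18×10^13.
P = 3.75×10^5 W.

P ≈ 3.75×10^5 W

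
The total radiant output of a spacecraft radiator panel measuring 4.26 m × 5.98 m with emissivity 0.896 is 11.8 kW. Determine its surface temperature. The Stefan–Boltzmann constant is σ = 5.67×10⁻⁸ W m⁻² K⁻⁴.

A = 4.26 × 5.98 = 25.5 m².
From P = εσAT⁴, T = (P / εσA)^(1/4) = (11800 / (0.896 × 5.67×10⁻⁸ × 25.5))^(1/4).
T = (9.12×10^9)^(1/4) = 309 K.

T ≈ 309 K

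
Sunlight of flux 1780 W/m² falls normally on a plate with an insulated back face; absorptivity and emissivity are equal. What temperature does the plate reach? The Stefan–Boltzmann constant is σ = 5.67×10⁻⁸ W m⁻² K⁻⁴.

T ≈ 421 K

Absorbed flux αS = emitted flux εσT⁴ (one radiating face); with α = ε, T = (S/σ)^(1/4).
T = (1780 / 5.67×10⁻⁸)^(1/4) = (3.14×10^10)^(1/4).
T = 421 K.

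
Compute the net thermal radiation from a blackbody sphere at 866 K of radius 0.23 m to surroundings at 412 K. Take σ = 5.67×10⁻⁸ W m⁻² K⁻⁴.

A = 4πr² = 4π × (0.23)² = 0.665 m².
Q = σA(T⁴ − T_s⁴). T⁴ − T_s⁴ = (866)⁴ − (412)⁴ = 5.62×10^11 − 2.88×10^10 = 5.34×10^11 K⁴.
Q = 5.67×10⁻⁸ × 0.665 × 5.34×10^11 = 20100 W.

Q ≈ 20100 W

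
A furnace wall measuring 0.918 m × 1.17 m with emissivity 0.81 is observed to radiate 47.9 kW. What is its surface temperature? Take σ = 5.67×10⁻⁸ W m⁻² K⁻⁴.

T ≈ 993 K

A = 0.918 × 1.17 = 1.07 m².
From P = εσAT⁴, T = (P / εσA)^(1/4) = (47900 / (0.81 × 5.67×10⁻⁸ × 1.07))^(1/4).
T = (9.71×10^11)^(1/4) = 993 K.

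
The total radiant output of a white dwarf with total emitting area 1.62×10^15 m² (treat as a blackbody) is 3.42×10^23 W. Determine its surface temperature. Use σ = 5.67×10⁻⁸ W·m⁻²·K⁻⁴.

T ≈ 7810 K

From P = σAT⁴, T = (P / σA)^(1/4) = (3.42×10^23 / (5.67×10⁻⁸ × 1.62×10^15))^(1/4).
T = (3.72×10^15)^(1/4) = 7810 K.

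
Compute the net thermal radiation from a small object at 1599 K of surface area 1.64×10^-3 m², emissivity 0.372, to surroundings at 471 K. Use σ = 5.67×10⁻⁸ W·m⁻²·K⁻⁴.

Q ≈ 224 W

Q = εσA(T⁴ − T_s⁴). T⁴ − T_s⁴ = (1599)⁴ − (471)⁴ = 6.54×10^12 − 4.92×10^10 = 6.49×10^12 K⁴.
Q = 0.372 × 5.67×10⁻⁸ × 1.64×10^-3 × 6.49×10^12 = 224 W.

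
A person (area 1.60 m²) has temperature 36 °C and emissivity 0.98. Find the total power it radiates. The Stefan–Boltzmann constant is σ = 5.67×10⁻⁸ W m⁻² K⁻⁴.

36 °C = 309 K.
P = εσAT⁴ = 0.98 × 5.67×10⁻⁸ × 1.60 × (309)⁴ = 0.98 × 5.67×10⁻⁸ × 1.60 × 9.12×10^9.
P = 811 W.

P ≈ 811 W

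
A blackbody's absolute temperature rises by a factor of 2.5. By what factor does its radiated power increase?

P ∝ T⁴, so the power scales as (2.5)⁴ = 39.1.

factor ≈ 39.1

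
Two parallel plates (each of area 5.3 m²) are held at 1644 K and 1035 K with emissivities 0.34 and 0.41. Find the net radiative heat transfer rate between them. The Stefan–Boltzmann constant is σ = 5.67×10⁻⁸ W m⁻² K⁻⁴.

For two large parallel gray plates, q = σ(T₁⁴ − T₂⁴) / (1/ε₁ + 1/ε₂ − 1).
1/ε₁ + 1/ε₂ − 1 = 1/0.34 + 1/0.41 − 1 = 4.380.
T₁⁴ − T₂⁴ = 7.30×10^12 − 1.15×10^12 = 6.16×10^12 K⁴.
q = 5.67×10⁻⁸ × 6.16×10^12 / 4.380 = 79700 W/m².
Q = q·A = 79700 × 5.3 = 4.22×10^5 W.

Q ≈ 4.22×10^5 W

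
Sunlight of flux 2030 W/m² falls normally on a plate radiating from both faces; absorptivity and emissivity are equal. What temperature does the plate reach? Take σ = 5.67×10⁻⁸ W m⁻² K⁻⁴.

Absorbed flux αS = emitted flux 2εσT⁴ per unit area; with α = ε this gives T = (S/2σ)^(1/4).
T = (2030 / (2 × 5.67×10⁻⁸))^(1/4) = (1.79×10^10)^(1/4).
T = 366 K.

T ≈ 366 K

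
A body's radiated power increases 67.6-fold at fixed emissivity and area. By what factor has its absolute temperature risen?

factor ≈ 2.87

P ∝ T⁴ ⇒ T ∝ P^(1/4), so T scales by (67.6)^(1/4) = 2.87.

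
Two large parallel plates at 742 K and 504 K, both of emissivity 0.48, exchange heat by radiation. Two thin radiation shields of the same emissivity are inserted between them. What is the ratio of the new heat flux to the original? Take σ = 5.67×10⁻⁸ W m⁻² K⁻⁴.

With N identical shields there are N+1 = 3 gaps in series, each with the same radiative resistance, so the flux falls to 1/(N+1) of its unshielded value.

ratio ≈ 0.333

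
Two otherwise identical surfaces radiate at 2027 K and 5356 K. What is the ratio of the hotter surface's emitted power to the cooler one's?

ratio ≈ 48.7

P ∝ T⁴, so the ratio is (5356/2027)⁴ = (2.642)⁴ = 48.7.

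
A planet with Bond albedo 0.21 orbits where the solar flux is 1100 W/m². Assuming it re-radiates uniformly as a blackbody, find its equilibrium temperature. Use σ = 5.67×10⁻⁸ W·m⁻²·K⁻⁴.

Power absorbed = (1−a)S·πR²; power emitted = 4πR²σT⁴. Equating and cancelling πR²:
T = ((1−a)S / 4σ)^(1/4) = (869 / (4 × 5.67×10⁻⁸))^(1/4) = (3.83×10^9)^(1/4).
T = 249 K.

T ≈ 249 K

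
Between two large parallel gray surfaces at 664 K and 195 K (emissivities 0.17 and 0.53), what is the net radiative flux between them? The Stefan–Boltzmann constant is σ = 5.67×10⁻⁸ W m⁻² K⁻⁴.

For two large parallel gray plates, q = σ(T₁⁴ − T₂⁴) / (1/ε₁ + 1/ε₂ − 1).
1/ε₁ + 1/ε₂ − 1 = 1/0.17 + 1/0.53 − 1 = 6.769.
T₁⁴ − T₂⁴ = 1.94×10^11 − 1.45×10^9 = 1.93×10^11 K⁴.
q = 5.67×10⁻⁸ × 1.93×10^11 / 6.769 = 1620 W/m².

q ≈ 1620 W/m²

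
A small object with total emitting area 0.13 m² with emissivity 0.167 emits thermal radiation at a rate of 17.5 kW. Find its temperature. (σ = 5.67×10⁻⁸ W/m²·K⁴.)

T ≈ 1940 K

From P = εσAT⁴, T = (P / εσA)^(1/4) = (17500 / (0.167 × 5.67×10⁻⁸ × 0.130))^(1/4).
T = (1.42×10^13)^(1/4) = 1940 K.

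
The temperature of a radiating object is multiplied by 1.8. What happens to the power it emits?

P ∝ T⁴, so the power scales as (1.8)⁴ = 10.5.

factor ≈ 10.5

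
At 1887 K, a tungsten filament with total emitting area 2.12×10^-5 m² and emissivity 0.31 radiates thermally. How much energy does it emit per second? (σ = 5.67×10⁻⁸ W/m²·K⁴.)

P = εσAT⁴ = 0.31 × 5.67×10⁻⁸ × 2.12×10^-5 × (1887)⁴ = 0.31 × 5.67×10⁻⁸ × 2.12×10^-5 × 1.27×10^13.
P = 4.72 W.

P ≈ 4.72 W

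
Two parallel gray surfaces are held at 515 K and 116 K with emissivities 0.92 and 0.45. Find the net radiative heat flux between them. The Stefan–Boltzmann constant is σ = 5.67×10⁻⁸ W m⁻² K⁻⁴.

For two large parallel gray plates, q = σ(T₁⁴ − T₂⁴) / (1/ε₁ + 1/ε₂ − 1).
1/ε₁ + 1/ε₂ − 1 = 1/0.92 + 1/0.45 − 1 = 2.309.
T₁⁴ − T₂⁴ = 7.03×10^10 − 1.81×10^8 = 7.02×10^10 K⁴.
q = 5.67×10⁻⁸ × 7.02×10^10 / 2.309 = 1720 W/m².

q ≈ 1720 W/m²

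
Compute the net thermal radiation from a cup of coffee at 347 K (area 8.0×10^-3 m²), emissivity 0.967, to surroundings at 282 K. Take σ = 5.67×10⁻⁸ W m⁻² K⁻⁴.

Q ≈ 3.59 W

Q = εσA(T⁴ − T_s⁴). T⁴ − T_s⁴ = (347)⁴ − (282)⁴ = 1.45×10^10 − 6.32×10^9 = 8.17×10^9 K⁴.
Q = 0.967 × 5.67×10⁻⁸ × 8.00×10^-3 × 8.17×10^9 = 3.59 W.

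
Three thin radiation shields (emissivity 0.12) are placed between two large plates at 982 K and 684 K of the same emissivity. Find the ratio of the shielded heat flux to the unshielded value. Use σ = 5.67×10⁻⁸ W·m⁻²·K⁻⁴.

ratio ≈ 0.250

With N identical shields there are N+1 = 4 gaps in series, each with the same radiative resistance, so the flux falls to 1/(N+1) of its unshielded value.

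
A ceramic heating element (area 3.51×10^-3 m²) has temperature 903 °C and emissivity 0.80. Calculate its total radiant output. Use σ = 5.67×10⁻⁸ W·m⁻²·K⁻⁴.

P ≈ 305 W

903 °C = 1176 K.
Stefan–Boltzmann: P = εσAT⁴ = 0.80 × 5.67×10⁻⁸ × 3.51×10^-3 × (1176)⁴ = 0.80 × 5.67×10⁻⁸ × 3.51×10^-3 × 1.91×10^12.
P = 305 W.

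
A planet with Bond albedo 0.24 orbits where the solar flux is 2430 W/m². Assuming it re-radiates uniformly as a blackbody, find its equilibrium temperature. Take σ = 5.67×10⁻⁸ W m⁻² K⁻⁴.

T ≈ 300 K

Power absorbed = (1−a)S·πR²; power emitted = 4πR²σT⁴. Equating and cancelling πR²:
T = ((1−a)S / 4σ)^(1/4) = (1850 / (4 × 5.67×10⁻⁸))^(1/4) = (8.14×10^9)^(1/4).
T = 300 K.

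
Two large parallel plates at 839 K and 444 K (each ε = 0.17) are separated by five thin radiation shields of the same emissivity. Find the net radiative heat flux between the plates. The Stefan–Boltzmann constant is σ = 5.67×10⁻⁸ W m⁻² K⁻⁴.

Each of the 6 gaps contributes resistance (2/ε − 1) = 2/0.17 − 1 = 10.76; total = 64.59.
q = σ(T₁⁴ − T₂⁴) / 64.59 = 5.67×10⁻⁸ × 4.57×10^11 / 64.59 = 401 W/m².

q ≈ 401 W/m²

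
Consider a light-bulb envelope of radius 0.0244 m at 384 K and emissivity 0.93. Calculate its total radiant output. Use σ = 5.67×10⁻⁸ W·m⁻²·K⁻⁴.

A = 4πr² = 4π × (0.0244)² = 7.48×10^-3 m².
P = εσAT⁴ = 0.93 × 5.67×10⁻⁸ × 7.48×10^-3 × (384)⁴ = 0.93 × 5.67×10⁻⁸ × 7.48×10^-3 × 2.17×10^10.
P = 8.58 W.

P ≈ 8.58 W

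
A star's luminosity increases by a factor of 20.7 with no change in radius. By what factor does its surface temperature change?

P ∝ T⁴ ⇒ T ∝ P^(1/4), so T scales by (20.7)^(1/4) = 2.13.

factor ≈ 2.13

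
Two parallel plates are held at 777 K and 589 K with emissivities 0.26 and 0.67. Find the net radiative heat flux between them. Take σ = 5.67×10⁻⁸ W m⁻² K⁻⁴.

For two large parallel gray plates, q = σ(T₁⁴ − T₂⁴) / (1/ε₁ + 1/ε₂ − 1).
1/ε₁ + 1/ε₂ − 1 = 1/0.26 + 1/0.67 − 1 = 4.339.
T₁⁴ − T₂⁴ = 3.64×10^11 − 1.20×10^11 = 2.44×10^11 K⁴.
q = 5.67×10⁻⁸ × 2.44×10^11 / 4.339 = 3190 W/m².

q ≈ 3190 W/m²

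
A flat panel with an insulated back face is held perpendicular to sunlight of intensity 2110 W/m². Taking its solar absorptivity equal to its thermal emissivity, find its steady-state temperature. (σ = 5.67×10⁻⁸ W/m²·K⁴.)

T ≈ 439 K

Absorbed flux αS = emitted flux εσT⁴ (one radiating face); with α = ε, T = (S/σ)^(1/4).
T = (2110 / 5.67×10⁻⁸)^(1/4) = (3.72×10^10)^(1/4).
T = 439 K.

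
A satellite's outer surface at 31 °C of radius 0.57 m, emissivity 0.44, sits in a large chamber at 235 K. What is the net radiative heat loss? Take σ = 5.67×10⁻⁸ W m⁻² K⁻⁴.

Q ≈ 559 W

A = 4πr² = 4π × (0.57)² = 4.08 m².
Convert: 31 °C = 304 K.
Q = εσA(T⁴ − T_s⁴). T⁴ − T_s⁴ = (304)⁴ − (235)⁴ = 8.54×10^9 − 3.05×10^9 = 5.49×10^9 K⁴.
Q = 0.44 × 5.67×10⁻⁸ × 4.08 × 5.49×10^9 = 559 W.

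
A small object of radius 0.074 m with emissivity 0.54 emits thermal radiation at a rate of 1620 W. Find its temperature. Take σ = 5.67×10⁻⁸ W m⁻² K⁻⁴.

A = 4πr² = 4π × (0.074)² = 0.0688 m².
From P = εσAT⁴, T = (P / εσA)^(1/4) = (1620 / (0.54 × 5.67×10⁻⁸ × 0.0688))^(1/4).
T = (7.69×10^11)^(1/4) = 936 K.

T ≈ 936 K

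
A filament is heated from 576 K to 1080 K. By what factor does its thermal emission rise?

ratio ≈ 12.4

P ∝ T⁴, so the ratio is (1080/576)⁴ = (1.875)⁴ = 12.4.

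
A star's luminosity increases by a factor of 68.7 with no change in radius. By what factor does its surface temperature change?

factor ≈ 2.88

P ∝ T⁴ ⇒ T ∝ P^(1/4), so T scales by (68.7)^(1/4) = 2.88.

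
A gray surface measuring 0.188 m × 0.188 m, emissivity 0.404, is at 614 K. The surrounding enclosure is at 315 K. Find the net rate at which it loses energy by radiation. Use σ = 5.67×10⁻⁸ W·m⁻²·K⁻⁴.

A = 0.188 × 0.188 = 0.0353 m².
Q = εσA(T⁴ − T_s⁴). T⁴ − T_s⁴ = (614)⁴ − (315)⁴ = 1.42×10^11 − 9.85×10^9 = 1.32×10^11 K⁴.
Q = 0.404 × 5.67×10⁻⁸ × 0.0353 × 1.32×10^11 = 107 W.

Q ≈ 107 W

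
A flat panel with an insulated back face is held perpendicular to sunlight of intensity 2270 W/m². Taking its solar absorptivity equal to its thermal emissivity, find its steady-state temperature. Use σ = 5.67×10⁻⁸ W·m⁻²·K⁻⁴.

Absorbed flux αS = emitted flux εσT⁴ (one radiating face); with α = ε, T = (S/σ)^(1/4).
T = (2270 / 5.67×10⁻⁸)^(1/4) = (4.00×10^10)^(1/4).
T = 447 K.

T ≈ 447 K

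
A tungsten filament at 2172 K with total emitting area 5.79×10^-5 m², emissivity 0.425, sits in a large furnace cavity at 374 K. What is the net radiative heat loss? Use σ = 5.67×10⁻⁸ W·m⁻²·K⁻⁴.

Q ≈ 31.0 W

Q = εσA(T⁴ − T_s⁴). T⁴ − T_s⁴ = (2172)⁴ − (374)⁴ = 2.23×10^13 − 1.96×10^10 = 2.22×10^13 K⁴.
Q = 0.425 × 5.67×10⁻⁸ × 5.79×10^-5 × 2.22×10^13 = 31.0 W.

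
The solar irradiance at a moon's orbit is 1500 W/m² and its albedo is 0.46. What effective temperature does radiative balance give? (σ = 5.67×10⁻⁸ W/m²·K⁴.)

T ≈ 244 K

Power absorbed = (1−a)S·πR²; power emitted = 4πR²σT⁴. Equating and cancelling πR²:
T = ((1−a)S / 4σ)^(1/4) = (810 / (4 × 5.67×10⁻⁸))^(1/4) = (3.57×10^9)^(1/4).
T = 244 K.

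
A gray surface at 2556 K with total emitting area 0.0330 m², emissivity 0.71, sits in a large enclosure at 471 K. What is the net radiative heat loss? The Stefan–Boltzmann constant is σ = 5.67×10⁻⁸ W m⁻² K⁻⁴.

Q ≈ 56600 W

Q = εσA(T⁴ − T_s⁴). T⁴ − T_s⁴ = (2556)⁴ − (471)⁴ = 4.27×10^13 − 4.92×10^10 = 4.26×10^13 K⁴.
Q = 0.71 × 5.67×10⁻⁸ × 0.0330 × 4.26×10^13 = 56600 W.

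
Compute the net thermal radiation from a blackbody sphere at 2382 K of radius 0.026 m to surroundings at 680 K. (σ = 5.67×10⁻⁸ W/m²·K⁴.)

Q ≈ 15400 W

A = 4πr² = 4π × (0.026)² = 8.49×10^-3 m².
Q = σA(T⁴ − T_s⁴). T⁴ − T_s⁴ = (2382)⁴ − (680)⁴ = 3.22×10^13 − 2.14×10^11 = 3.20×10^13 K⁴.
Q = 5.67×10⁻⁸ × 8.49×10^-3 × 3.20×10^13 = 15400 W.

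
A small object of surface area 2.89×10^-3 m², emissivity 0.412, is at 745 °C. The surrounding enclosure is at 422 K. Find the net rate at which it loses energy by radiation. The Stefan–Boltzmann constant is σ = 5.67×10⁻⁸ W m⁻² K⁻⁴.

Q ≈ 70.4 W

Convert: 745 °C = 1018 K.
Q = εσA(T⁴ − T_s⁴). T⁴ − T_s⁴ = (1018)⁴ − (422)⁴ = 1.07×10^12 − 3.17×10^10 = 1.04×10^12 K⁴.
Q = 0.412 × 5.67×10⁻⁸ × 2.89×10^-3 × 1.04×10^12 = 70.4 W.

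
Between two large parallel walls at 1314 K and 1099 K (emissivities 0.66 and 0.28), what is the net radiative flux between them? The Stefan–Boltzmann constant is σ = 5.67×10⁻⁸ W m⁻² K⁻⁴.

q ≈ 21100 W/m²

For two large parallel gray plates, q = σ(T₁⁴ − T₂⁴) / (1/ε₁ + 1/ε₂ − 1).
1/ε₁ + 1/ε₂ − 1 = 1/0.66 + 1/0.28 − 1 = 4.087.
T₁⁴ − T₂⁴ = 2.98×10^12 − 1.46×10^12 = 1.52×10^12 K⁴.
q = 5.67×10⁻⁸ × 1.52×10^12 / 4.087 = 21100 W/m².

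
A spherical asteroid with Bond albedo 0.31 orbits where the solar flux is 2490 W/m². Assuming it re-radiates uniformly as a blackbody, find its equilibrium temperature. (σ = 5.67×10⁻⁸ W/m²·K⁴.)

T ≈ 295 K

Power absorbed = (1−a)S·πR²; power emitted = 4πR²σT⁴. Equating and cancelling πR²:
T = ((1−a)S / 4σ)^(1/4) = (1720 / (4 × 5.67×10⁻⁸))^(1/4) = (7.58×10^9)^(1/4).
T = 295 K.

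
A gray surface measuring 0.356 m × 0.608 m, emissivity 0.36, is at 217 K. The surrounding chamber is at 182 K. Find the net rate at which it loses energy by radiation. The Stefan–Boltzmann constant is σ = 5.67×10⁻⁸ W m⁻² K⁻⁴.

A = 0.356 × 0.608 = 0.216 m².
Q = εσA(T⁴ − T_s⁴). T⁴ − T_s⁴ = (217)⁴ − (182)⁴ = 2.22×10^9 − 1.10×10^9 = 1.12×10^9 K⁴.
Q = 0.36 × 5.67×10⁻⁸ × 0.216 × 1.12×10^9 = 4.95 W.

Q ≈ 4.95 W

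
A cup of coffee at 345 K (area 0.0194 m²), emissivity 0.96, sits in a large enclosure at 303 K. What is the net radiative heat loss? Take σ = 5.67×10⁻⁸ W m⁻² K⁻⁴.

Q ≈ 6.06 W

Q = εσA(T⁴ − T_s⁴). T⁴ − T_s⁴ = (345)⁴ − (303)⁴ = 1.42×10^10 − 8.43×10^9 = 5.74×10^9 K⁴.
Q = 0.96 × 5.67×10⁻⁸ × 0.0194 × 5.74×10^9 = 6.06 W.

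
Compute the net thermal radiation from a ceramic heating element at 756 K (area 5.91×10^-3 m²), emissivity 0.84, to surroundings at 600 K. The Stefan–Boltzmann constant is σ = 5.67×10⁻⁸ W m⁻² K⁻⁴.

Q ≈ 55.5 W

Q = εσA(T⁴ − T_s⁴). T⁴ − T_s⁴ = (756)⁴ − (600)⁴ = 3.27×10^11 − 1.30×10^11 = 1.97×10^11 K⁴.
Q = 0.84 × 5.67×10⁻⁸ × 5.91×10^-3 × 1.97×10^11 = 55.5 W.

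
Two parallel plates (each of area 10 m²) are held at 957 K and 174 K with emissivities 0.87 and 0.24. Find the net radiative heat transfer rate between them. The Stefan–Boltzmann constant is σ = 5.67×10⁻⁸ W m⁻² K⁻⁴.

For two large parallel gray plates, q = σ(T₁⁴ − T₂⁴) / (1/ε₁ + 1/ε₂ − 1).
1/ε₁ + 1/ε₂ − 1 = 1/0.87 + 1/0.24 − 1 = 4.316.
T₁⁴ − T₂⁴ = 8.39×10^11 − 9.17×10^8 = 8.38×10^11 K⁴.
q = 5.67×10⁻⁸ × 8.38×10^11 / 4.316 = 11000 W/m².
Q = q·A = 11000 × 10 = 1.10×10^5 W.

Q ≈ 1.10×10^5 W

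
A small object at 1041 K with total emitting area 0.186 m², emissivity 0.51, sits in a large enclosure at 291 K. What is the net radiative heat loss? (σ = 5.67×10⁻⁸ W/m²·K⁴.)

Q = εσA(T⁴ − T_s⁴). T⁴ − T_s⁴ = (1041)⁴ − (291)⁴ = 1.17×10^12 − 7.17×10^9 = 1.17×10^12 K⁴.
Q = 0.51 × 5.67×10⁻⁸ × 0.186 × 1.17×10^12 = 6280 W.

Q ≈ 6280 W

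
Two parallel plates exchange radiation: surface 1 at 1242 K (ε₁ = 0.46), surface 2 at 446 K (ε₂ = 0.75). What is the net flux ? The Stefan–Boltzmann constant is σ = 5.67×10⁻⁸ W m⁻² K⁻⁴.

q ≈ 52900 W/m²

For two large parallel gray plates, q = σ(T₁⁴ − T₂⁴) / (1/ε₁ + 1/ε₂ − 1).
1/ε₁ + 1/ε₂ − 1 = 1/0.46 + 1/0.75 − 1 = 2.507.
T₁⁴ − T₂⁴ = 2.38×10^12 − 3.96×10^10 = 2.34×10^12 K⁴.
q = 5.67×10⁻⁸ × 2.34×10^12 / 2.507 = 52900 W/m².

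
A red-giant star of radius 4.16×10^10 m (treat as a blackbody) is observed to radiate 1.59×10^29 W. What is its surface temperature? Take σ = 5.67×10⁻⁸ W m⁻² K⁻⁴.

A = 4πr² = 4π × (4.16×10^10)² = 2.17×10^22 m².
From P = σAT⁴, T = (P / σA)^(1/4) = (1.59×10^29 / (5.67×10⁻⁸ × 2.17×10^22))^(1/4).
T = (1.29×10^14)^(1/4) = 3370 K.

T ≈ 3370 K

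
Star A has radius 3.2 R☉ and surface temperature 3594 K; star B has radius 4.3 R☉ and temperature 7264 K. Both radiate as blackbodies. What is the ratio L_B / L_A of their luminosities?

L = 4πR²σT⁴ ∝ R²T⁴, so L_B/L_A = (4.3/3.2)² × (7264/3594)⁴ = 1.81 × 16.7 = 30.1.

L_B/L_A ≈ 30.1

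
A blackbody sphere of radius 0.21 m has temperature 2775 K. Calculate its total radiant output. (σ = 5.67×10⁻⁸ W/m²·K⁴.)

P ≈ 1.86×10^6 W

A = 4πr² = 4π × (0.21)² = 0.554 m².
P = σAT⁴ = 5.67×10⁻⁸ × 0.554 × (2775)⁴ = 5.67×10⁻⁸ × 0.554 × 5.93×10^13.
P = 1.86×10^6 W.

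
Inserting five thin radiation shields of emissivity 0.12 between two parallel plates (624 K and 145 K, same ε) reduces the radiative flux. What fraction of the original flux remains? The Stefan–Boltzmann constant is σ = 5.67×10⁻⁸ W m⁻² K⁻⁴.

With N identical shields there are N+1 = 6 gaps in series, each with the same radiative resistance, so the flux falls to 1/(N+1) of its unshielded value.

ratio ≈ 0.167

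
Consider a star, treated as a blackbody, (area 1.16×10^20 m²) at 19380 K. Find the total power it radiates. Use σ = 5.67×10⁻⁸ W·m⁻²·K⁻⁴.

P = σAT⁴ = 5.67×10⁻⁸ × 1.16×10^20 × (19380)⁴ = 5.67×10⁻⁸ × 1.16×10^20 × 1.41×10^17.
P = 9.28×10^29 W.

P ≈ 9.28×10^29 W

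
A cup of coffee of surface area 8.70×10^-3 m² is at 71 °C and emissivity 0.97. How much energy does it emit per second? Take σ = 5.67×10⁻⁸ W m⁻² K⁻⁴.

P ≈ 6.70 W

71 °C = 344 K.
P = εσAT⁴ = 0.97 × 5.67×10⁻⁸ × 8.70×10^-3 × (344)⁴ = 0.97 × 5.67×10⁻⁸ × 8.70×10^-3 × 1.40×10^10.
P = 6.70 W.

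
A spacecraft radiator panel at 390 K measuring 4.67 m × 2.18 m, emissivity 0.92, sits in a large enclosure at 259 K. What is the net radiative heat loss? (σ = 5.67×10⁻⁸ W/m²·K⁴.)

A = 4.67 × 2.18 = 10.2 m².
Q = εσA(T⁴ − T_s⁴). T⁴ − T_s⁴ = (390)⁴ − (259)⁴ = 2.31×10^10 − 4.50×10^9 = 1.86×10^10 K⁴.
Q = 0.92 × 5.67×10⁻⁸ × 10.2 × 1.86×10^10 = 9900 W.

Q ≈ 9900 W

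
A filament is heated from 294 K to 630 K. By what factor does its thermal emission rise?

P ∝ T⁴, so the ratio is (630/294)⁴ = (2.143)⁴ = 21.1.

ratio ≈ 21.1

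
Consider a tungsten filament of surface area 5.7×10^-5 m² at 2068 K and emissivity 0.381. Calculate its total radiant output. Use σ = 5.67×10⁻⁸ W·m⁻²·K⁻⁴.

P ≈ 22.5 W

P = εσAT⁴ = 0.381 × 5.67×10⁻⁸ × 5.70×10^-5 × (2068)⁴ = 0.381 × 5.67×10⁻⁸ × 5.70×10^-5 × 1.83×10^13.
P = 22.5 W.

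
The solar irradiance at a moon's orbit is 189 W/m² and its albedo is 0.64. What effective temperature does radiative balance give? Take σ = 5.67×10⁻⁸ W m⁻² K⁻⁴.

Power absorbed = (1−a)S·πR²; power emitted = 4πR²σT⁴. Equating and cancelling πR²:
T = ((1−a)S / 4σ)^(1/4) = (68.0 / (4 × 5.67×10⁻⁸))^(1/4) = (3.00×10^8)^(1/4).
T = 132 K.

T ≈ 132 K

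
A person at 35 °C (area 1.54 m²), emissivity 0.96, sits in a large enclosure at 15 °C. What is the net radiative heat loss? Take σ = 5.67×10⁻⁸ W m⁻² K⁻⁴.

Convert: 35 °C = 308 K; 15 °C = 288 K.
Q = εσA(T⁴ − T_s⁴). T⁴ − T_s⁴ = (308)⁴ − (288)⁴ = 9.00×10^9 − 6.88×10^9 = 2.12×10^9 K⁴.
Q = 0.96 × 5.67×10⁻⁸ × 1.54 × 2.12×10^9 = 178 W.

Q ≈ 178 W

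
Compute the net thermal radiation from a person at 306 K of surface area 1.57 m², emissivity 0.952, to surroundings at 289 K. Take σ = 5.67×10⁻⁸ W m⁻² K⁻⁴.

Q ≈ 152 W

Q = εσA(T⁴ − T_s⁴). T⁴ − T_s⁴ = (306)⁴ − (289)⁴ = 8.77×10^9 − 6.98×10^9 = 1.79×10^9 K⁴.
Q = 0.952 × 5.67×10⁻⁸ × 1.57 × 1.79×10^9 = 152 W.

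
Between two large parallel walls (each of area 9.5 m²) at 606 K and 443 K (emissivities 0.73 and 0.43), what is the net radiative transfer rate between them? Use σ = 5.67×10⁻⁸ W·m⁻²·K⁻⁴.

For two large parallel gray plates, q = σ(T₁⁴ − T₂⁴) / (1/ε₁ + 1/ε₂ − 1).
1/ε₁ + 1/ε₂ − 1 = 1/0.73 + 1/0.43 − 1 = 2.695.
T₁⁴ − T₂⁴ = 1.35×10^11 − 3.85×10^10 = 9.63×10^10 K⁴.
q = 5.67×10⁻⁸ × 9.63×10^10 / 2.695 = 2030 W/m².
Q = q·A = 2030 × 9.5 = 19300 W.

Q ≈ 19300 W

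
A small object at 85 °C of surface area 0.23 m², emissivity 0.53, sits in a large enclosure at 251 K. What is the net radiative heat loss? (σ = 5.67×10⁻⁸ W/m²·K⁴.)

Convert: 85 °C = 358 K.
Q = εσA(T⁴ − T_s⁴). T⁴ − T_s⁴ = (358)⁴ − (251)⁴ = 1.64×10^10 − 3.97×10^9 = 1.25×10^10 K⁴.
Q = 0.53 × 5.67×10⁻⁸ × 0.230 × 1.25×10^10 = 86.1 W.

Q ≈ 86.1 W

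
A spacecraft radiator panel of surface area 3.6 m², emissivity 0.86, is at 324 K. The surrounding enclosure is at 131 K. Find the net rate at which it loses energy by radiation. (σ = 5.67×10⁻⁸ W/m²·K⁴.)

Q = εσA(T⁴ − T_s⁴). T⁴ − T_s⁴ = (324)⁴ − (131)⁴ = 1.10×10^10 − 2.94×10^8 = 1.07×10^10 K⁴.
Q = 0.86 × 5.67×10⁻⁸ × 3.60 × 1.07×10^10 = 1880 W.

Q ≈ 1880 W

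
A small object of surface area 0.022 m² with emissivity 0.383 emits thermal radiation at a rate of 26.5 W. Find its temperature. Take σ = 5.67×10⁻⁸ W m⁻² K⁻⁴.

T ≈ 485 K

From P = εσAT⁴, T = (P / εσA)^(1/4) = (26.5 / (0.383 × 5.67×10⁻⁸ × 0.0220))^(1/4).
T = (5.55×10^10)^(1/4) = 485 K.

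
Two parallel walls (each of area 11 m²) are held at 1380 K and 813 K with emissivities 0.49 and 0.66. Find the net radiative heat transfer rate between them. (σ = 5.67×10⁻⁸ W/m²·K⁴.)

Q ≈ 7.78×10^5 W

For two large parallel gray plates, q = σ(T₁⁴ − T₂⁴) / (1/ε₁ + 1/ε₂ − 1).
1/ε₁ + 1/ε₂ − 1 = 1/0.49 + 1/0.66 − 1 = 2.556.
T₁⁴ − T₂⁴ = 3.63×10^12 − 4.37×10^11 = 3.19×10^12 K⁴.
q = 5.67×10⁻⁸ × 3.19×10^12 / 2.556 = 70800 W/m².
Q = q·A = 70800 × 11 = 7.78×10^5 W.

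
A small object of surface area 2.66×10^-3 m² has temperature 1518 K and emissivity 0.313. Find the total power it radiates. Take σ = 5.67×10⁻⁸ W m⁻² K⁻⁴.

P ≈ 251 W

Stefan–Boltzmann: P = εσAT⁴ = 0.313 × 5.67×10⁻⁸ × 2.66×10^-3 × (1518)⁴ = 0.313 × 5.67×10⁻⁸ × 2.66×10^-3 × 5.31×10^12.
P = 251 W.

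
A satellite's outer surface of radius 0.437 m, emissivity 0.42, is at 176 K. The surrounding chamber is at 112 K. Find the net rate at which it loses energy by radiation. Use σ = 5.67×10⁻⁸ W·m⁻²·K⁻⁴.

A = 4πr² = 4π × (0.437)² = 2.40 m².
Q = εσA(T⁴ − T_s⁴). T⁴ − T_s⁴ = (176)⁴ − (112)⁴ = 9.60×10^8 − 1.57×10^8 = 8.02×10^8 K⁴.
Q = 0.42 × 5.67×10⁻⁸ × 2.40 × 8.02×10^8 = 45.8 W.

Q ≈ 45.8 W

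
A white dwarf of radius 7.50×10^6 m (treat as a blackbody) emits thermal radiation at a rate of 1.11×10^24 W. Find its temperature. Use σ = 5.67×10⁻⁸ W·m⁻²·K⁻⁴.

A = 4πr² = 4π × (7.50×10^6)² = 7.07×10^14 m².
From P = σAT⁴, T = (P / σA)^(1/4) = (1.11×10^24 / (5.67×10⁻⁸ × 7.07×10^14))^(1/4).
T = (2.77×10^16)^(1/4) = 12900 K.

T ≈ 12900 K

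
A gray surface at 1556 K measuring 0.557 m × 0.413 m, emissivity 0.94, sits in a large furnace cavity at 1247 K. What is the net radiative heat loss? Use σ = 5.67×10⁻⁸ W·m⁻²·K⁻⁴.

Q ≈ 42200 W

A = 0.557 × 0.413 = 0.230 m².
Q = εσA(T⁴ − T_s⁴). T⁴ − T_s⁴ = (1556)⁴ − (1247)⁴ = 5.86×10^12 − 2.42×10^12 = 3.44×10^12 K⁴.
Q = 0.94 × 5.67×10⁻⁸ × 0.230 × 3.44×10^12 = 42200 W.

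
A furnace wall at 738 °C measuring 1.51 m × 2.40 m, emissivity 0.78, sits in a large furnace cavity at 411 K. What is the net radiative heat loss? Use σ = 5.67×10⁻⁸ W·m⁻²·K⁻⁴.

Q ≈ 1.63×10^5 W

A = 1.51 × 2.40 = 3.62 m².
Convert: 738 °C = 1011 K.
Q = εσA(T⁴ − T_s⁴). T⁴ − T_s⁴ = (1011)⁴ − (411)⁴ = 1.04×10^12 − 2.85×10^10 = 1.02×10^12 K⁴.
Q = 0.78 × 5.67×10⁻⁸ × 3.62 × 1.02×10^12 = 1.63×10^5 W.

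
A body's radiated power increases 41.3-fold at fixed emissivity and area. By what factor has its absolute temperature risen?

P ∝ T⁴ ⇒ T ∝ P^(1/4), so T scales by (41.3)^(1/4) = 2.54.

factor ≈ 2.54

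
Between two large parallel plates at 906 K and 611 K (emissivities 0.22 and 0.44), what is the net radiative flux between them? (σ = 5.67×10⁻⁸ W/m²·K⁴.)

For two large parallel gray plates, q = σ(T₁⁴ − T₂⁴) / (1/ε₁ + 1/ε₂ − 1).
1/ε₁ + 1/ε₂ − 1 = 1/0.22 + 1/0.44 − 1 = 5.818.
T₁⁴ − T₂⁴ = 6.74×10^11 − 1.39×10^11 = 5.34×10^11 K⁴.
q = 5.67×10⁻⁸ × 5.34×10^11 / 5.818 = 5210 W/m².

q ≈ 5210 W/m²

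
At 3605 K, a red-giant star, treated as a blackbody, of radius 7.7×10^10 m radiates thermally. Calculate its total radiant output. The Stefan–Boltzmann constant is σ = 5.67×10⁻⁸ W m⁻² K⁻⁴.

A = 4πr² = 4π × (7.7×10^10)² = 7.45×10^22 m².
P = σAT⁴ = 5.67×10⁻⁸ × 7.45×10^22 × (3605)⁴ = 5.67×10⁻⁸ × 7.45×10^22 × 1.69×10^14.
P = 7.14×10^29 W.

P ≈ 7.14×10^29 W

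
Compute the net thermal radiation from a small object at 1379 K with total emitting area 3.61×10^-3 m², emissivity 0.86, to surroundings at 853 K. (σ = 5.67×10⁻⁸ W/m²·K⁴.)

Q = εσA(T⁴ − T_s⁴). T⁴ − T_s⁴ = (1379)⁴ − (853)⁴ = 3.62×10^12 − 5.29×10^11 = 3.09×10^12 K⁴.
Q = 0.86 × 5.67×10⁻⁸ × 3.61×10^-3 × 3.09×10^12 = 543 W.

Q ≈ 543 W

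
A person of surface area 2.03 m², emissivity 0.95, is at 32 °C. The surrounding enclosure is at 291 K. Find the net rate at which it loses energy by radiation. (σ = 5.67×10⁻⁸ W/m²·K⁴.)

Q ≈ 162 W

Convert: 32 °C = 305 K.
Q = εσA(T⁴ − T_s⁴). T⁴ − T_s⁴ = (305)⁴ − (291)⁴ = 8.65×10^9 − 7.17×10^9 = 1.48×10^9 K⁴.
Q = 0.95 × 5.67×10⁻⁸ × 2.03 × 1.48×10^9 = 162 W.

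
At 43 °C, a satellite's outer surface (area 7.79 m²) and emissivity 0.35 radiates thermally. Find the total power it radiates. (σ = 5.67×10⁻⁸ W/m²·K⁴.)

P ≈ 1540 W

43 °C = 316 K.
P = εσAT⁴ = 0.35 × 5.67×10⁻⁸ × 7.79 × (316)⁴ = 0.35 × 5.67×10⁻⁸ × 7.79 × 9.97×10^9.
P = 1540 W.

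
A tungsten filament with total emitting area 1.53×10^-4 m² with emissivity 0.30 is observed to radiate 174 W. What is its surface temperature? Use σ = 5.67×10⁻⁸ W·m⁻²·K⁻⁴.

T ≈ 2860 K

From P = εσAT⁴, T = (P / εσA)^(1/4) = (174 / (0.30 × 5.67×10⁻⁸ × 1.53×10^-4))^(1/4).
T = (6.69×10^13)^(1/4) = 2860 K.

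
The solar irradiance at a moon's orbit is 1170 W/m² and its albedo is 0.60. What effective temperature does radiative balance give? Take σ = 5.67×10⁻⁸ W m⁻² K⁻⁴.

T ≈ 213 K

Power absorbed = (1−a)S·πR²; power emitted = 4πR²σT⁴. Equating and cancelling πR²:
T = ((1−a)S / 4σ)^(1/4) = (468 / (4 × 5.67×10⁻⁸))^(1/4) = (2.06×10^9)^(1/4).
T = 213 K.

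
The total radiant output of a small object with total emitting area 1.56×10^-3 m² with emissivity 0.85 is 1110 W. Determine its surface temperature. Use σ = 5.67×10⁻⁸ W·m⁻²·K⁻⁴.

From P = εσAT⁴, T = (P / εσA)^(1/4) = (1110 / (0.85 × 5.67×10⁻⁸ × 1.56×10^-3))^(1/4).
T = (1.48×10^13)^(1/4) = 1960 K.

T ≈ 1960 K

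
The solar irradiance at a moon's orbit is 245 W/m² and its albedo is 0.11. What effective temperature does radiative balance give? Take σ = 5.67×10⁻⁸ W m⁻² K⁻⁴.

Power absorbed = (1−a)S·πR²; power emitted = 4πR²σT⁴. Equating and cancelling πR²:
T = ((1−a)S / 4σ)^(1/4) = (218 / (4 × 5.67×10⁻⁸))^(1/4) = (9.61×10^8)^(1/4).
T = 176 K.

T ≈ 176 K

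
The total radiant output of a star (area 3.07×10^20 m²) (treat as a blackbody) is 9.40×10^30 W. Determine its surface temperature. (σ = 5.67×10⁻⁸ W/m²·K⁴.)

T ≈ 27100 K

From P = σAT⁴, T = (P / σA)^(1/4) = (9.40×10^30 / (5.67×10⁻⁸ × 3.07×10^20))^(1/4).
T = (5.40×10^17)^(1/4) = 27100 K.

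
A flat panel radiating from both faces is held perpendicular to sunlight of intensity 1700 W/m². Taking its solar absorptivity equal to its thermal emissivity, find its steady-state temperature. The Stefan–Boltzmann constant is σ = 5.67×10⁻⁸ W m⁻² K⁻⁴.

Absorbed flux αS = emitted flux 2εσT⁴ per unit area; with α = ε this gives T = (S/2σ)^(1/4).
T = (1700 / (2 × 5.67×10⁻⁸))^(1/4) = (1.50×10^10)^(1/4).
T = 350 K.

T ≈ 350 K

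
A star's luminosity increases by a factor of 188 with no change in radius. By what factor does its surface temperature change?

P ∝ T⁴ ⇒ T ∝ P^(1/4), so T scales by (188)^(1/4) = 3.70.

factor ≈ 3.70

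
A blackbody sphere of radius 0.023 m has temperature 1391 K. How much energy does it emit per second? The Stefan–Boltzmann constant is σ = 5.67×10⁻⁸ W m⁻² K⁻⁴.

P ≈ 1410 W

A = 4πr² = 4π × (0.023)² = 6.65×10^-3 m².
P = σAT⁴ = 5.67×10⁻⁸ × 6.65×10^-3 × (1391)⁴ = 5.67×10⁻⁸ × 6.65×10^-3 × 3.74×10^12.
P = 1410 W.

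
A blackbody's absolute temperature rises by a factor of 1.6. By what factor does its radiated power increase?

factor ≈ 6.55

P ∝ T⁴, so the power scales as (1.6)⁴ = 6.55.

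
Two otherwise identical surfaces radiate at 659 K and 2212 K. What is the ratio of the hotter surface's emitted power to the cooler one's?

P ∝ T⁴, so the ratio is (2212/659)⁴ = (3.357)⁴ = 127.

ratio ≈ 127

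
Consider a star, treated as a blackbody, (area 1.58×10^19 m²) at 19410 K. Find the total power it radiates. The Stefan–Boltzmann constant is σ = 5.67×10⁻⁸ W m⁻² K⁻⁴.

P ≈ 1.27×10^29 W

P = σAT⁴ = 5.67×10⁻⁸ × 1.58×10^19 × (19410)⁴ = 5.67×10⁻⁸ × 1.58×10^19 × 1.42×10^17.
P = 1.27×10^29 W.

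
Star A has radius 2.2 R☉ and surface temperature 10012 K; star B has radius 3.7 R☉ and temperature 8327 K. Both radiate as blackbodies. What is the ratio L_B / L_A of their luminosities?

L = 4πR²σT⁴ ∝ R²T⁴, so L_B/L_A = (3.7/2.2)² × (8327/10012)⁴ = 2.83 × 0.478 = 1.35.

L_B/L_A ≈ 1.35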